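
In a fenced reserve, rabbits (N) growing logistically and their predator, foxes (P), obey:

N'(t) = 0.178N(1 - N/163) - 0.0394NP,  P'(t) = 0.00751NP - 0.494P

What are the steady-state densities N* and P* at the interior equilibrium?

From dP/dt = 0 with P > 0: 0.00751N* = 0.494, so N* = 65.8.
Substitute into dN/dt = 0: 0.178(1 - 65.8/163) = 0.0394P*.
The bracket is 0.596, giving P* = 0.106/0.0394 = 2.69.

N* ≈ 65.8, P* ≈ 2.69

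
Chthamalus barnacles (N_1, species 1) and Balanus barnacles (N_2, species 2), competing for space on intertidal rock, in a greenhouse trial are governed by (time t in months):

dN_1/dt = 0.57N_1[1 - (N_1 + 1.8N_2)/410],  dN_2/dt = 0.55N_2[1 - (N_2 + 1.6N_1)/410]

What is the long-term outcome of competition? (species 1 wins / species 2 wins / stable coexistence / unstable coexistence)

unstable coexistence (outcome depends on initial conditions)

Compare the nullcline intercepts: K1/α12 = 410/1.8 = 228 < K2 = 410; K2/α21 = 410/1.6 = 256 < K1 = 410.
Since both are reversed, neither can invade when rare; the interior point is a saddle.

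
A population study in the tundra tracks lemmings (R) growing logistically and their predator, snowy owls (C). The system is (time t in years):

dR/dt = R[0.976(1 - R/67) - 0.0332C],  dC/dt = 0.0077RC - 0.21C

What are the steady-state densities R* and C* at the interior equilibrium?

From dC/dt = 0 with C > 0: 0.0077R* = 0.21, so R* = 27.3.
Substitute into dR/dt = 0: 0.976(1 - 27.3/67) = 0.0332C*.
The bracket is 0.593, giving C* = 0.579/0.0332 = 17.4.

R* ≈ 27.3, C* ≈ 17.4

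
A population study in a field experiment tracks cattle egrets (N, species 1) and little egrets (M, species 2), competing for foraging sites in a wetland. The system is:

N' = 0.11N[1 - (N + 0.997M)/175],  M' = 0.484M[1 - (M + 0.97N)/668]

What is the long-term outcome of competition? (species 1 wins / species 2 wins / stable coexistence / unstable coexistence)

Compare the nullcline intercepts: K1/α12 = 175/0.997 = 176 < K2 = 668; K2/α21 = 668/0.97 = 689 > K1 = 175.
Since the inequalities point opposite ways, species 2 can invade but species 1 cannot.

species 2 excludes species 1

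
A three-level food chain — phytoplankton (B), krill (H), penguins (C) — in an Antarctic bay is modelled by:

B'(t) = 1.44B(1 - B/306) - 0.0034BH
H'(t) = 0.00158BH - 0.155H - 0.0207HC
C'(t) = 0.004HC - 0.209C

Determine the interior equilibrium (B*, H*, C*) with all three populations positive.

B* ≈ 268, H* ≈ 52.2, C* ≈ 13

From dC/dt = 0: 0.004H* = 0.209, so H* = 52.2.
From dB/dt = 0: 1.44(1 - B*/306) = 0.0034·52.2, giving B* = 306·(1 - 0.123) = 268.
From dH/dt = 0: 0.00158·268 - 0.155 = 0.0207C*, so C* = 0.269/0.0207 = 13.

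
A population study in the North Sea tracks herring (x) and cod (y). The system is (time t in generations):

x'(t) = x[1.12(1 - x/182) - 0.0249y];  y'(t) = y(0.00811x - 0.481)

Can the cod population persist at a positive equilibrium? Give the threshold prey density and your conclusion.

The predator equation gives dy/dt > 0 only when x > 0.481/0.00811 = 59.3.
Without the predator, x → K = 182. Since 182 > 59.3, the predator can invade and persist.

Threshold x = 59.3; K > 59.3, so yes, the predator persists.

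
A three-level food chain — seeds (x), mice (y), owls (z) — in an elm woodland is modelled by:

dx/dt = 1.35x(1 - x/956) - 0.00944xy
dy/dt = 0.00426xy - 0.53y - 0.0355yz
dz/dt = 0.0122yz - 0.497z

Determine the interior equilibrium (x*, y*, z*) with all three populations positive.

x* ≈ 684, y* ≈ 40.7, z* ≈ 67.1

From dz/dt = 0: 0.0122y* = 0.497, so y* = 40.7.
From dx/dt = 0: 1.35(1 - x*/956) = 0.00944·40.7, giving x* = 956·(1 - 0.285) = 684.
From dy/dt = 0: 0.00426·684 - 0.53 = 0.0355z*, so z* = 2.38/0.0355 = 67.1.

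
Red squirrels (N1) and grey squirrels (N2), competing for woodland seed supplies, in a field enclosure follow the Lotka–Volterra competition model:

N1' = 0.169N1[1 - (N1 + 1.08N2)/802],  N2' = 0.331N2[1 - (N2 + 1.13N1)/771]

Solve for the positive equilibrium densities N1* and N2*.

Setting both brackets to zero gives the nullclines N1 + 1.08N2 = 802 and 1.13N1 + N2 = 771.
Substituting N2 = 771 - 1.13N1 into the first: N1(1 - 1.08·1.13) = 802 - 1.08·771.
So N1* = -30.7/-0.22 = 139, and then N2* = 771 - 1.13·139 = 614.

N1* ≈ 139, N2* ≈ 614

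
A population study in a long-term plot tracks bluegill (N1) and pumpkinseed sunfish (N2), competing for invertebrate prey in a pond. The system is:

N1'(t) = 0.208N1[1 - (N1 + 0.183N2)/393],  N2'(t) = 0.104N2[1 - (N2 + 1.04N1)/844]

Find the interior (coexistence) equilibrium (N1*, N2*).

N1* ≈ 295, N2* ≈ 538

Setting both brackets to zero gives the nullclines N1 + 0.183N2 = 393 and 1.04N1 + N2 = 844.
Substituting N2 = 844 - 1.04N1 into the first: N1(1 - 0.183·1.04) = 393 - 0.183·844.
So N1* = 239/0.81 = 295, and then N2* = 844 - 1.04·295 = 538.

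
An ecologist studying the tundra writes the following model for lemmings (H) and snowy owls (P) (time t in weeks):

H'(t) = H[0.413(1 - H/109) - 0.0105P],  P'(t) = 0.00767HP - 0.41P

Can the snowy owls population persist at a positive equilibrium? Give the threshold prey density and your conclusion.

Threshold H = 53.5; K > 53.5, so yes, the predator persists.

The predator equation gives dP/dt > 0 only when H > 0.41/0.00767 = 53.5.
Without the predator, H → K = 109. Since 109 > 53.5, the predator can invade and persist.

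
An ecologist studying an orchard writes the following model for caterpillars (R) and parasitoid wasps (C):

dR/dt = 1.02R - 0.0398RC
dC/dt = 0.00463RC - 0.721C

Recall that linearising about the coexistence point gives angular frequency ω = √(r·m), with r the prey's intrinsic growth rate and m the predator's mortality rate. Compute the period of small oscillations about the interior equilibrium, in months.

Here r = 1.02 and m = 0.721, so r·m = 0.735.
ω = √0.735 = 0.858 per month, hence T = 2π/ω ≈ 7.33 months.

T ≈ 7.33 months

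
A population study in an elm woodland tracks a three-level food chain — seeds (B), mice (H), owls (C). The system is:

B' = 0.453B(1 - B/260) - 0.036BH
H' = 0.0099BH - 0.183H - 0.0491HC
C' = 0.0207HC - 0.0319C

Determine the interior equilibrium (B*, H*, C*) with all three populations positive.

From dC/dt = 0: 0.0207H* = 0.0319, so H* = 1.54.
From dB/dt = 0: 0.453(1 - B*/260) = 0.036·1.54, giving B* = 260·(1 - 0.122) = 228.
From dH/dt = 0: 0.0099·228 - 0.183 = 0.0491C*, so C* = 2.08/0.0491 = 42.3.

B* ≈ 228, H* ≈ 1.54, C* ≈ 42.3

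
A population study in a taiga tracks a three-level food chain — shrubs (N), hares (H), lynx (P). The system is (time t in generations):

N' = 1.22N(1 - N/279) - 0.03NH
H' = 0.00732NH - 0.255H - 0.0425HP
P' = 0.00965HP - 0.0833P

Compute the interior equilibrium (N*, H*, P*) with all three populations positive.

From dP/dt = 0: 0.00965H* = 0.0833, so H* = 8.63.
From dN/dt = 0: 1.22(1 - N*/279) = 0.03·8.63, giving N* = 279·(1 - 0.212) = 220.
From dH/dt = 0: 0.00732·220 - 0.255 = 0.0425P*, so P* = 1.35/0.0425 = 31.9.

N* ≈ 220, H* ≈ 8.63, P* ≈ 31.9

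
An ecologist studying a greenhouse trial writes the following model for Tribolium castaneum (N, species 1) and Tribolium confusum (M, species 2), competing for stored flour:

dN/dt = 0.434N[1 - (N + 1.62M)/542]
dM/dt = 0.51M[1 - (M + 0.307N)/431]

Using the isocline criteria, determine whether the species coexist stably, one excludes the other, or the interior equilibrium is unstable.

Compare the nullcline intercepts: K1/α12 = 542/1.62 = 335 < K2 = 431; K2/α21 = 431/0.307 = 1400 > K1 = 542.
Since the inequalities point opposite ways, species 2 can invade but species 1 cannot.

species 2 excludes species 1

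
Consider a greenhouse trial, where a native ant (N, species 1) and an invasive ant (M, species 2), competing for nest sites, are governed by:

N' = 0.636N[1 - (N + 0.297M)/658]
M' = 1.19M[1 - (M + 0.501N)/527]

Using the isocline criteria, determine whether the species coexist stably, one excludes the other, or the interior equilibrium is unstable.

Compare the nullcline intercepts: K1/α12 = 658/0.297 = 2220 > K2 = 527; K2/α21 = 527/0.501 = 1050 > K1 = 658.
Since both inequalities hold, each species can invade when rare, so the interior equilibrium is stable.

stable coexistence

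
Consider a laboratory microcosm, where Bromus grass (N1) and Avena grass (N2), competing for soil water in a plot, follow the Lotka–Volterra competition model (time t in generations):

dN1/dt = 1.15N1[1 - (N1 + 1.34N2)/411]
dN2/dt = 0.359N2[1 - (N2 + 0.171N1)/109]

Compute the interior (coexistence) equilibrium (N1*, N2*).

Setting both brackets to zero gives the nullclines N1 + 1.34N2 = 411 and 0.171N1 + N2 = 109.
Substituting N2 = 109 - 0.171N1 into the first: N1(1 - 1.34·0.171) = 411 - 1.34·109.
So N1* = 265/0.771 = 344, and then N2* = 109 - 0.171·344 = 50.2.

N1* ≈ 344, N2* ≈ 50.2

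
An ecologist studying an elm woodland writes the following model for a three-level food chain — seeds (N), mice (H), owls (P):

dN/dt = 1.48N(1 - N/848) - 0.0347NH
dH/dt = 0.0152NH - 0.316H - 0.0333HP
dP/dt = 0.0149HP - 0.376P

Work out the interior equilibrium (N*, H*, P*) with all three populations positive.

N* ≈ 346, H* ≈ 25.2, P* ≈ 149

From dP/dt = 0: 0.0149H* = 0.376, so H* = 25.2.
From dN/dt = 0: 1.48(1 - N*/848) = 0.0347·25.2, giving N* = 848·(1 - 0.592) = 346.
From dH/dt = 0: 0.0152·346 - 0.316 = 0.0333P*, so P* = 4.95/0.0333 = 149.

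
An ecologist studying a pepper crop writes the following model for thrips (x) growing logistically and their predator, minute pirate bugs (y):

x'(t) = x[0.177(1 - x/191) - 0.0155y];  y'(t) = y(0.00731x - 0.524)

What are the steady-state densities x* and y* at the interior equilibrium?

From dy/dt = 0 with y > 0: 0.00731x* = 0.524, so x* = 71.7.
Substitute into dx/dt = 0: 0.177(1 - 71.7/191) = 0.0155y*.
The bracket is 0.625, giving y* = 0.111/0.0155 = 7.13.

x* ≈ 71.7, y* ≈ 7.13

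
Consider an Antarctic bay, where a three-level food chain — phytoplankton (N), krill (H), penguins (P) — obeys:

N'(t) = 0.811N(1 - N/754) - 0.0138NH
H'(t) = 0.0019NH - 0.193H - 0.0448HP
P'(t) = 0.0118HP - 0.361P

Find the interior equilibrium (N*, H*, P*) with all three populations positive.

N* ≈ 361, H* ≈ 30.6, P* ≈ 11

From dP/dt = 0: 0.0118H* = 0.361, so H* = 30.6.
From dN/dt = 0: 0.811(1 - N*/754) = 0.0138·30.6, giving N* = 754·(1 - 0.521) = 361.
From dH/dt = 0: 0.0019·361 - 0.193 = 0.0448P*, so P* = 0.494/0.0448 = 11.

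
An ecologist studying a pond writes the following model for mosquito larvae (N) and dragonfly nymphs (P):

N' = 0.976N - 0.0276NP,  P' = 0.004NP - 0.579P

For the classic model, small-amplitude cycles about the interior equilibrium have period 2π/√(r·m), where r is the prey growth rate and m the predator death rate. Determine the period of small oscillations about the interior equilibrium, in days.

T ≈ 8.36 days

Here r = 0.976 and m = 0.579, so r·m = 0.565.
ω = √0.565 = 0.752 per day, hence T = 2π/ω ≈ 8.36 days.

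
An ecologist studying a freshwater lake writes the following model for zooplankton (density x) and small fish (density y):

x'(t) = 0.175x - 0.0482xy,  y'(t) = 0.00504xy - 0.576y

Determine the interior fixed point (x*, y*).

x* ≈ 114, y* ≈ 3.63

Set dy/dt = 0 with y > 0: 0.00504x - 0.576 = 0, so x* = 0.576/0.00504 = 114.
Set dx/dt = 0 with x > 0: 0.175 - 0.0482y = 0, so y* = 0.175/0.0482 = 3.63.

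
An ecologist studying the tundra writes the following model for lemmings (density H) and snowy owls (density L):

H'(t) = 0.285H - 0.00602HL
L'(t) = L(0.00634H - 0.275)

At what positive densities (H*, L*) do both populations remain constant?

Set dL/dt = 0 with L > 0: 0.00634H - 0.275 = 0, so H* = 0.275/0.00634 = 43.4.
Set dH/dt = 0 with H > 0: 0.285 - 0.00602L = 0, so L* = 0.285/0.00602 = 47.3.

H* ≈ 43.4, L* ≈ 47.3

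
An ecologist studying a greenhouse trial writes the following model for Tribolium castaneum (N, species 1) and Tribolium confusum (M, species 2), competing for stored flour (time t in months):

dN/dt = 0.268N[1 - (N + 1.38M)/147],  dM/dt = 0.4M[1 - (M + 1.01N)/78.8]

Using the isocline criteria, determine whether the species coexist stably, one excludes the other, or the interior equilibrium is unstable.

species 1 excludes species 2

Compare the nullcline intercepts: K1/α12 = 147/1.38 = 107 > K2 = 78.8; K2/α21 = 78.8/1.01 = 78 < K1 = 147.
Since the inequalities point opposite ways, species 1 can invade but species 2 cannot.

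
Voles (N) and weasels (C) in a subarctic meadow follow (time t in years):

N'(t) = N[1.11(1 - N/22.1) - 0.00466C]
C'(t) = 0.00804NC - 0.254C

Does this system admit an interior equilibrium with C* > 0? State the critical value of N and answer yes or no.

Threshold N = 31.6; K < 31.6, so no, the predator goes extinct.

The predator equation gives dC/dt > 0 only when N > 0.254/0.00804 = 31.6.
Without the predator, N → K = 22.1. Since 22.1 < 31.6, the predator cannot invade.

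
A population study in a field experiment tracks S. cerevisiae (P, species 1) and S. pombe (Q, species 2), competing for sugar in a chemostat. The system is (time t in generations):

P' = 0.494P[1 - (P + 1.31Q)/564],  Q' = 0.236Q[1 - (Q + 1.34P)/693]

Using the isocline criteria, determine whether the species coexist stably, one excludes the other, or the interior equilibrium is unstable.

unstable coexistence (outcome depends on initial conditions)

Compare the nullcline intercepts: K1/α12 = 564/1.31 = 431 < K2 = 693; K2/α21 = 693/1.34 = 517 < K1 = 564.
Since both are reversed, neither can invade when rare; the interior point is a saddle.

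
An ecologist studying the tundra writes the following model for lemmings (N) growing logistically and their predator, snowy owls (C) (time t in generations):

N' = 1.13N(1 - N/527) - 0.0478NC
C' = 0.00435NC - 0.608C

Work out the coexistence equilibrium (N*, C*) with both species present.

N* ≈ 140, C* ≈ 17.4

From dC/dt = 0 with C > 0: 0.00435N* = 0.608, so N* = 140.
Substitute into dN/dt = 0: 1.13(1 - 140/527) = 0.0478C*.
The bracket is 0.735, giving C* = 0.83/0.0478 = 17.4.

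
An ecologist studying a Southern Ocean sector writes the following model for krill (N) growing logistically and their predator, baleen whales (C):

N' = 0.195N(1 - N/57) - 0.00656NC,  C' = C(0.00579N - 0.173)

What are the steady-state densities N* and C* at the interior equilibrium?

From dC/dt = 0 with C > 0: 0.00579N* = 0.173, so N* = 29.9.
Substitute into dN/dt = 0: 0.195(1 - 29.9/57) = 0.00656C*.
The bracket is 0.476, giving C* = 0.0928/0.00656 = 14.1.

N* ≈ 29.9, C* ≈ 14.1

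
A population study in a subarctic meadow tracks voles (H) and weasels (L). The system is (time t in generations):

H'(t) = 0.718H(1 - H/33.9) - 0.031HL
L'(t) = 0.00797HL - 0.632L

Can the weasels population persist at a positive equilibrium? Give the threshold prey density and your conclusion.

The predator equation gives dL/dt > 0 only when H > 0.632/0.00797 = 79.3.
Without the predator, H → K = 33.9. Since 33.9 < 79.3, the predator cannot invade.

Threshold H = 79.3; K < 79.3, so no, the predator goes extinct.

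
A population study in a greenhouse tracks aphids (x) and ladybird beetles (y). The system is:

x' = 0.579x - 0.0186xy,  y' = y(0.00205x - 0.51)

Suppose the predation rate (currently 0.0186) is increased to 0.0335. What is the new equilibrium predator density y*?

At the interior fixed point, setting dx/dt = 0 with x > 0 fixes y* = (prey growth rate)/(xy coefficient) — independent of the other coefficients.
With the change, y* = 0.579/0.0335 = 17.3; it falls from 31.1.

y* ≈ 17.3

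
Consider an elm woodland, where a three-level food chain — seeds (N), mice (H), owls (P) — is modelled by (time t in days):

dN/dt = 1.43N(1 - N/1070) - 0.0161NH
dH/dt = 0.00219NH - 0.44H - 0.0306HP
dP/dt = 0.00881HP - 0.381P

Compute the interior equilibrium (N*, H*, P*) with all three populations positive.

From dP/dt = 0: 0.00881H* = 0.381, so H* = 43.2.
From dN/dt = 0: 1.43(1 - N*/1070) = 0.0161·43.2, giving N* = 1070·(1 - 0.487) = 549.
From dH/dt = 0: 0.00219·549 - 0.44 = 0.0306P*, so P* = 0.762/0.0306 = 24.9.

N* ≈ 549, H* ≈ 43.2, P* ≈ 24.9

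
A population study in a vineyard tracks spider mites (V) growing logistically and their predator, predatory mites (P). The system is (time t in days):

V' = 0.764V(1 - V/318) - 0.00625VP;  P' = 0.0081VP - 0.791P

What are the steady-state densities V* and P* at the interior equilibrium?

V* ≈ 97.7, P* ≈ 84.7

From dP/dt = 0 with P > 0: 0.0081V* = 0.791, so V* = 97.7.
Substitute into dV/dt = 0: 0.764(1 - 97.7/318) = 0.00625P*.
The bracket is 0.693, giving P* = 0.529/0.00625 = 84.7.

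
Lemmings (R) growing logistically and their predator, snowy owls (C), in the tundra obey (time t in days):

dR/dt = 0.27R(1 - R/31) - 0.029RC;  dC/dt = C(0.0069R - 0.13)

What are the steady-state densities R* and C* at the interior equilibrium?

From dC/dt = 0 with C > 0: 0.0069R* = 0.13, so R* = 18.8.
Substitute into dR/dt = 0: 0.27(1 - 18.8/31) = 0.029C*.
The bracket is 0.392, giving C* = 0.106/0.029 = 3.65.

R* ≈ 18.8, C* ≈ 3.65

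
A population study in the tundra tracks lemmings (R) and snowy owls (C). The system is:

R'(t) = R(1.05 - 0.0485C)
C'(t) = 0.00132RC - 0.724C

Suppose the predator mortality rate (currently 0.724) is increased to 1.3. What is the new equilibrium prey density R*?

R* ≈ 985

At the interior fixed point, setting dC/dt = 0 with C > 0 fixes R* = (predator death rate)/(RC coefficient) — independent of the other coefficients.
With the change, R* = 1.3/0.00132 = 985; it rises from 548.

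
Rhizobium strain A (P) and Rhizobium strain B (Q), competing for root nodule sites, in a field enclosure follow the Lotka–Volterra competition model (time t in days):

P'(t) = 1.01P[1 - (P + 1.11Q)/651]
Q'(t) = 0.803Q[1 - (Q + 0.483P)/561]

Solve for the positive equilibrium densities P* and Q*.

P* ≈ 61, Q* ≈ 532

Setting both brackets to zero gives the nullclines P + 1.11Q = 651 and 0.483P + Q = 561.
Substituting Q = 561 - 0.483P into the first: P(1 - 1.11·0.483) = 651 - 1.11·561.
So P* = 28.3/0.464 = 61, and then Q* = 561 - 0.483·61 = 532.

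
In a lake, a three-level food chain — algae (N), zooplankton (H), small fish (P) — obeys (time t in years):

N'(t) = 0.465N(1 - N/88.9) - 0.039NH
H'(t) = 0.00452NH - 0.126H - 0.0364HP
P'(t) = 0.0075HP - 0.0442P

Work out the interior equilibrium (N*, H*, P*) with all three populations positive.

From dP/dt = 0: 0.0075H* = 0.0442, so H* = 5.89.
From dN/dt = 0: 0.465(1 - N*/88.9) = 0.039·5.89, giving N* = 88.9·(1 - 0.494) = 45.
From dH/dt = 0: 0.00452·45 - 0.126 = 0.0364P*, so P* = 0.0772/0.0364 = 2.12.

N* ≈ 45, H* ≈ 5.89, P* ≈ 2.12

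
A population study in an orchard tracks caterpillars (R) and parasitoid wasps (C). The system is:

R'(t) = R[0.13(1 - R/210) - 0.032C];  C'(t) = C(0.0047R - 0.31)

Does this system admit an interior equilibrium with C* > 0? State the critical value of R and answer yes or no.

The predator equation gives dC/dt > 0 only when R > 0.31/0.0047 = 66.
Without the predator, R → K = 210. Since 210 > 66, the predator can invade and persist.

Threshold R = 66; K > 66, so yes, the predator persists.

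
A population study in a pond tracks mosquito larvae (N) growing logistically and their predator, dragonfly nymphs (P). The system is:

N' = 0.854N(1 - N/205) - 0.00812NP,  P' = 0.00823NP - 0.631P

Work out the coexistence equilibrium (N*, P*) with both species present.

N* ≈ 76.7, P* ≈ 65.8

From dP/dt = 0 with P > 0: 0.00823N* = 0.631, so N* = 76.7.
Substitute into dN/dt = 0: 0.854(1 - 76.7/205) = 0.00812P*.
The bracket is 0.626, giving P* = 0.535/0.00812 = 65.8.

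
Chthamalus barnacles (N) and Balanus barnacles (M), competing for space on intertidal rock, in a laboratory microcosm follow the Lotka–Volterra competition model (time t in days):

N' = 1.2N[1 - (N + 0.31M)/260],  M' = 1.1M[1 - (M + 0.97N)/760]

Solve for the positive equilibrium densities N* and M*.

N* ≈ 34.9, M* ≈ 726

Setting both brackets to zero gives the nullclines N + 0.31M = 260 and 0.97N + M = 760.
Substituting M = 760 - 0.97N into the first: N(1 - 0.31·0.97) = 260 - 0.31·760.
So N* = 24.4/0.699 = 34.9, and then M* = 760 - 0.97·34.9 = 726.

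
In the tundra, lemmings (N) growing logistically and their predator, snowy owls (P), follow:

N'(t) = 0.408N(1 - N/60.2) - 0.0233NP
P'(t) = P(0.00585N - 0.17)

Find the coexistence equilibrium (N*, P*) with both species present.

N* ≈ 29.1, P* ≈ 9.06

From dP/dt = 0 with P > 0: 0.00585N* = 0.17, so N* = 29.1.
Substitute into dN/dt = 0: 0.408(1 - 29.1/60.2) = 0.0233P*.
The bracket is 0.517, giving P* = 0.211/0.0233 = 9.06.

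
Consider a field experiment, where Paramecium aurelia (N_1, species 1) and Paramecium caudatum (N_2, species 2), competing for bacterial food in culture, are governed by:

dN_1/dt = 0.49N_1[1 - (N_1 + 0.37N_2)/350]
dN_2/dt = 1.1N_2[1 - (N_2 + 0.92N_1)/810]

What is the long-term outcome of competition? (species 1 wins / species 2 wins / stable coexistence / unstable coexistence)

stable coexistence

Compare the nullcline intercepts: K1/α12 = 350/0.37 = 946 > K2 = 810; K2/α21 = 810/0.92 = 880 > K1 = 350.
Since both inequalities hold, each species can invade when rare, so the interior equilibrium is stable.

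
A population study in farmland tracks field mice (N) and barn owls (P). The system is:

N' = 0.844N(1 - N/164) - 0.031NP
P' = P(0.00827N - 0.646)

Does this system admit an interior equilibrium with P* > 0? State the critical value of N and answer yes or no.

Threshold N = 78.1; K > 78.1, so yes, the predator persists.

The predator equation gives dP/dt > 0 only when N > 0.646/0.00827 = 78.1.
Without the predator, N → K = 164. Since 164 > 78.1, the predator can invade and persist.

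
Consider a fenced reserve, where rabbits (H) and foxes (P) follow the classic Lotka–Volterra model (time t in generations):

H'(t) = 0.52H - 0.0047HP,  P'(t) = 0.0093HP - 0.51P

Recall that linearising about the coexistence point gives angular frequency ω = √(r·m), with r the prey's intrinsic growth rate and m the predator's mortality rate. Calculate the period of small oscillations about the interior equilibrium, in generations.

Here r = 0.52 and m = 0.51, so r·m = 0.265.
ω = √0.265 = 0.515 per generation, hence T = 2π/ω ≈ 12.2 generations.

T ≈ 12.2 generations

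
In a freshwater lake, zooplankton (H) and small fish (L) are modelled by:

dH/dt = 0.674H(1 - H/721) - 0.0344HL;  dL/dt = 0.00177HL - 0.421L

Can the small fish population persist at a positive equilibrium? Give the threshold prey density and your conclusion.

The predator equation gives dL/dt > 0 only when H > 0.421/0.00177 = 238.
Without the predator, H → K = 721. Since 721 > 238, the predator can invade and persist.

Threshold H = 238; K > 238, so yes, the predator persists.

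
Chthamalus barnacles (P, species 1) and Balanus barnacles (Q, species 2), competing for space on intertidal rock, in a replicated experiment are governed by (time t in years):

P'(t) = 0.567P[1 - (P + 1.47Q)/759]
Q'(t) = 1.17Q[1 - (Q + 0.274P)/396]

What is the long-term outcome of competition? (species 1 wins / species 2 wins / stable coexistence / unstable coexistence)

Compare the nullcline intercepts: K1/α12 = 759/1.47 = 516 > K2 = 396; K2/α21 = 396/0.274 = 1450 > K1 = 759.
Since both inequalities hold, each species can invade when rare, so the interior equilibrium is stable.

stable coexistence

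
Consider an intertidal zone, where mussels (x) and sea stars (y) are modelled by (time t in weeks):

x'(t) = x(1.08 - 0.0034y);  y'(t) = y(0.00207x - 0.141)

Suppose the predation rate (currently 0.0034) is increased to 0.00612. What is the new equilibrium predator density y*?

At the interior fixed point, setting dx/dt = 0 with x > 0 fixes y* = (prey growth rate)/(xy coefficient) — independent of the other coefficients.
With the change, y* = 1.08/0.00612 = 176; it falls from 318.

y* ≈ 176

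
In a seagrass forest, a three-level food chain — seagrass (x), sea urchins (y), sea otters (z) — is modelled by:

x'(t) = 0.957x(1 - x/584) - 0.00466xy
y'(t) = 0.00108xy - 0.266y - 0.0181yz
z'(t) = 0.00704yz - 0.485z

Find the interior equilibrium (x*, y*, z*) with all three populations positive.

From dz/dt = 0: 0.00704y* = 0.485, so y* = 68.9.
From dx/dt = 0: 0.957(1 - x*/584) = 0.00466·68.9, giving x* = 584·(1 - 0.335) = 388.
From dy/dt = 0: 0.00108·388 - 0.266 = 0.0181z*, so z* = 0.153/0.0181 = 8.46.

x* ≈ 388, y* ≈ 68.9, z* ≈ 8.46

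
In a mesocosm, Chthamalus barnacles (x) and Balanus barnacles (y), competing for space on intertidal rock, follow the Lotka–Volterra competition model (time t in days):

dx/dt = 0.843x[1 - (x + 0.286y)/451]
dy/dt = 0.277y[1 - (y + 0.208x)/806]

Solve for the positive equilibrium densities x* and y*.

Setting both brackets to zero gives the nullclines x + 0.286y = 451 and 0.208x + y = 806.
Substituting y = 806 - 0.208x into the first: x(1 - 0.286·0.208) = 451 - 0.286·806.
So x* = 220/0.941 = 234, and then y* = 806 - 0.208·234 = 757.

x* ≈ 234, y* ≈ 757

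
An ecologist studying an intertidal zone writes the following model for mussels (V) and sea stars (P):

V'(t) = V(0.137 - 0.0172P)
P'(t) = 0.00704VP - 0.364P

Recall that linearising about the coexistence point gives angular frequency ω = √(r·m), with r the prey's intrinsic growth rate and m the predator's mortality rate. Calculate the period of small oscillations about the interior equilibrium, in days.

Here r = 0.137 and m = 0.364, so r·m = 0.0499.
ω = √0.0499 = 0.223 per day, hence T = 2π/ω ≈ 28.1 days.

T ≈ 28.1 days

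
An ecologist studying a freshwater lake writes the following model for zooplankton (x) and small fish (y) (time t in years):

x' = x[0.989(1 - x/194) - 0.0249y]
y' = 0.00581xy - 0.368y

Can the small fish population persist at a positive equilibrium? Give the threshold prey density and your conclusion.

Threshold x = 63.3; K > 63.3, so yes, the predator persists.

The predator equation gives dy/dt > 0 only when x > 0.368/0.00581 = 63.3.
Without the predator, x → K = 194. Since 194 > 63.3, the predator can invade and persist.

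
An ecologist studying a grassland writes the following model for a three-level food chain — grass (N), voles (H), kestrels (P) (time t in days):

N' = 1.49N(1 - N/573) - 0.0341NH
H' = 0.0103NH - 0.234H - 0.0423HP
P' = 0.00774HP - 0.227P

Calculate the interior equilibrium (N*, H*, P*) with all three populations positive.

From dP/dt = 0: 0.00774H* = 0.227, so H* = 29.3.
From dN/dt = 0: 1.49(1 - N*/573) = 0.0341·29.3, giving N* = 573·(1 - 0.671) = 188.
From dH/dt = 0: 0.0103·188 - 0.234 = 0.0423P*, so P* = 1.71/0.0423 = 40.3.

N* ≈ 188, H* ≈ 29.3, P* ≈ 40.3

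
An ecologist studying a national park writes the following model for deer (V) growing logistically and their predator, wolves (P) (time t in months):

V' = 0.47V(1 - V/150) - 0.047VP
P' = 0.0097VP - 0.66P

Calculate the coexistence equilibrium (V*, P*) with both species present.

From dP/dt = 0 with P > 0: 0.0097V* = 0.66, so V* = 68.
Substitute into dV/dt = 0: 0.47(1 - 68/150) = 0.047P*.
The bracket is 0.546, giving P* = 0.257/0.047 = 5.46.

V* ≈ 68, P* ≈ 5.46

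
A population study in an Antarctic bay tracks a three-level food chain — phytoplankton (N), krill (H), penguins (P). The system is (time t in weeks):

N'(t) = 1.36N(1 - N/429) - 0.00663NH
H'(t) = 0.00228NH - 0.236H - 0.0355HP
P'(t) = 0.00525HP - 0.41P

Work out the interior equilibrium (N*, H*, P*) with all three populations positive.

N* ≈ 266, H* ≈ 78.1, P* ≈ 10.4

From dP/dt = 0: 0.00525H* = 0.41, so H* = 78.1.
From dN/dt = 0: 1.36(1 - N*/429) = 0.00663·78.1, giving N* = 429·(1 - 0.381) = 266.
From dH/dt = 0: 0.00228·266 - 0.236 = 0.0355P*, so P* = 0.37/0.0355 = 10.4.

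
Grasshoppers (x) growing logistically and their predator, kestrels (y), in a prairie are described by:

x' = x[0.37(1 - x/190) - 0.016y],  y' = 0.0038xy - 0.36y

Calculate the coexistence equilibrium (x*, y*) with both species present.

x* ≈ 94.7, y* ≈ 11.6

From dy/dt = 0 with y > 0: 0.0038x* = 0.36, so x* = 94.7.
Substitute into dx/dt = 0: 0.37(1 - 94.7/190) = 0.016y*.
The bracket is 0.501, giving y* = 0.186/0.016 = 11.6.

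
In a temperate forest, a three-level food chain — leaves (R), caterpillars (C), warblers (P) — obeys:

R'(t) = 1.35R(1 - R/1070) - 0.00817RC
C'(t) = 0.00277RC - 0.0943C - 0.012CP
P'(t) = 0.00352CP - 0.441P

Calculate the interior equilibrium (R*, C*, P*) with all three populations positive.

From dP/dt = 0: 0.00352C* = 0.441, so C* = 125.
From dR/dt = 0: 1.35(1 - R*/1070) = 0.00817·125, giving R* = 1070·(1 - 0.758) = 259.
From dC/dt = 0: 0.00277·259 - 0.0943 = 0.012P*, so P* = 0.622/0.012 = 51.9.

R* ≈ 259, C* ≈ 125, P* ≈ 51.9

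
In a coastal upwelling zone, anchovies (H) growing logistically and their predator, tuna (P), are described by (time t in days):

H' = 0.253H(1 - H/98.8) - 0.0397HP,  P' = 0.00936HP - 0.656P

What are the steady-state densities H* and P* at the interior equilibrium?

From dP/dt = 0 with P > 0: 0.00936H* = 0.656, so H* = 70.1.
Substitute into dH/dt = 0: 0.253(1 - 70.1/98.8) = 0.0397P*.
The bracket is 0.291, giving P* = 0.0735/0.0397 = 1.85.

H* ≈ 70.1, P* ≈ 1.85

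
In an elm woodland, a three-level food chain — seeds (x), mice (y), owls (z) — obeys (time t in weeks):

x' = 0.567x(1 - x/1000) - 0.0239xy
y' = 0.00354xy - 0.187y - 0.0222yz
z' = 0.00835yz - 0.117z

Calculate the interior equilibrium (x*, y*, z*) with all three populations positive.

From dz/dt = 0: 0.00835y* = 0.117, so y* = 14.
From dx/dt = 0: 0.567(1 - x*/1000) = 0.0239·14, giving x* = 1000·(1 - 0.591) = 409.
From dy/dt = 0: 0.00354·409 - 0.187 = 0.0222z*, so z* = 1.26/0.0222 = 56.9.

x* ≈ 409, y* ≈ 14, z* ≈ 56.9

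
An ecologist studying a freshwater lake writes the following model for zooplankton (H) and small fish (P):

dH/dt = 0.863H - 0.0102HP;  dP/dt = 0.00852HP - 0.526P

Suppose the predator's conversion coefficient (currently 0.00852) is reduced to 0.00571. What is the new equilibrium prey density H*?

At the interior fixed point, setting dP/dt = 0 with P > 0 fixes H* = (predator death rate)/(HP coefficient) — independent of the other coefficients.
With the change, H* = 0.526/0.00571 = 92.1; it rises from 61.7.

H* ≈ 92.1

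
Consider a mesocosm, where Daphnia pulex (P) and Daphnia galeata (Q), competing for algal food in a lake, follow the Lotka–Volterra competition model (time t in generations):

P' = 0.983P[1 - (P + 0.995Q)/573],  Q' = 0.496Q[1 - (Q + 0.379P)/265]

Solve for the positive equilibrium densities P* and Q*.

Setting both brackets to zero gives the nullclines P + 0.995Q = 573 and 0.379P + Q = 265.
Substituting Q = 265 - 0.379P into the first: P(1 - 0.995·0.379) = 573 - 0.995·265.
So P* = 309/0.623 = 497, and then Q* = 265 - 0.379·497 = 76.8.

P* ≈ 497, Q* ≈ 76.8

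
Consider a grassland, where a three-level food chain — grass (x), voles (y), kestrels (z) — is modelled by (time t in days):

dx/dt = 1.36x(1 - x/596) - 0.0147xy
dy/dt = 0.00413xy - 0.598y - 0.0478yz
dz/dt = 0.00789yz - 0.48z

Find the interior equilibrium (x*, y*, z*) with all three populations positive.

x* ≈ 204, y* ≈ 60.8, z* ≈ 5.12

From dz/dt = 0: 0.00789y* = 0.48, so y* = 60.8.
From dx/dt = 0: 1.36(1 - x*/596) = 0.0147·60.8, giving x* = 596·(1 - 0.658) = 204.
From dy/dt = 0: 0.00413·204 - 0.598 = 0.0478z*, so z* = 0.245/0.0478 = 5.12.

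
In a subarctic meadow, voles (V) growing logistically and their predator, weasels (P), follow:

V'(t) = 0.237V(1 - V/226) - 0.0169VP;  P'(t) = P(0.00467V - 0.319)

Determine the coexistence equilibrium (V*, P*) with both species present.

V* ≈ 68.3, P* ≈ 9.79

From dP/dt = 0 with P > 0: 0.00467V* = 0.319, so V* = 68.3.
Substitute into dV/dt = 0: 0.237(1 - 68.3/226) = 0.0169P*.
The bracket is 0.698, giving P* = 0.165/0.0169 = 9.79.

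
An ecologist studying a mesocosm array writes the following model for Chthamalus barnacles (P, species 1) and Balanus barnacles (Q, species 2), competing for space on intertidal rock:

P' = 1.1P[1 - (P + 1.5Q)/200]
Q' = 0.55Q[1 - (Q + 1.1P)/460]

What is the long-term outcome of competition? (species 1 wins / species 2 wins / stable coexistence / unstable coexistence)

Compare the nullcline intercepts: K1/α12 = 200/1.5 = 133 < K2 = 460; K2/α21 = 460/1.1 = 418 > K1 = 200.
Since the inequalities point opposite ways, species 2 can invade but species 1 cannot.

species 2 excludes species 1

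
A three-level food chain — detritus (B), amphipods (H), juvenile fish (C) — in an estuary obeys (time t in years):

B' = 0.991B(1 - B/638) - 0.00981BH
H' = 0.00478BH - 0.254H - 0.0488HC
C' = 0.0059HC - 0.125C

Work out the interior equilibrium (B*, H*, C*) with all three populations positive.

From dC/dt = 0: 0.0059H* = 0.125, so H* = 21.2.
From dB/dt = 0: 0.991(1 - B*/638) = 0.00981·21.2, giving B* = 638·(1 - 0.21) = 504.
From dH/dt = 0: 0.00478·504 - 0.254 = 0.0488C*, so C* = 2.16/0.0488 = 44.2.

B* ≈ 504, H* ≈ 21.2, C* ≈ 44.2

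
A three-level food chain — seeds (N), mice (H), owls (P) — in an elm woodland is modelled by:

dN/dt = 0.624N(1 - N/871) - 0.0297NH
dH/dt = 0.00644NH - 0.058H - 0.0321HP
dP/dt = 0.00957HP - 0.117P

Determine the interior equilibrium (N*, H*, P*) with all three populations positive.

N* ≈ 364, H* ≈ 12.2, P* ≈ 71.3

From dP/dt = 0: 0.00957H* = 0.117, so H* = 12.2.
From dN/dt = 0: 0.624(1 - N*/871) = 0.0297·12.2, giving N* = 871·(1 - 0.582) = 364.
From dH/dt = 0: 0.00644·364 - 0.058 = 0.0321P*, so P* = 2.29/0.0321 = 71.3.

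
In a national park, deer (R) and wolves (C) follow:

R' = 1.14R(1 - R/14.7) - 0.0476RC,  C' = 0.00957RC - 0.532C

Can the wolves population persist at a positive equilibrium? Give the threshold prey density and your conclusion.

Threshold R = 55.6; K < 55.6, so no, the predator goes extinct.

The predator equation gives dC/dt > 0 only when R > 0.532/0.00957 = 55.6.
Without the predator, R → K = 14.7. Since 14.7 < 55.6, the predator cannot invade.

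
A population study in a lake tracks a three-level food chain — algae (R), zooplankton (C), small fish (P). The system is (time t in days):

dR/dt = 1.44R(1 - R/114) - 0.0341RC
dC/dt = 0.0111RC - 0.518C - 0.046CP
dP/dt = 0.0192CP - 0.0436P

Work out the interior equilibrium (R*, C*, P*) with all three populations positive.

From dP/dt = 0: 0.0192C* = 0.0436, so C* = 2.27.
From dR/dt = 0: 1.44(1 - R*/114) = 0.0341·2.27, giving R* = 114·(1 - 0.0538) = 108.
From dC/dt = 0: 0.0111·108 - 0.518 = 0.046P*, so P* = 0.679/0.046 = 14.8.

R* ≈ 108, C* ≈ 2.27, P* ≈ 14.8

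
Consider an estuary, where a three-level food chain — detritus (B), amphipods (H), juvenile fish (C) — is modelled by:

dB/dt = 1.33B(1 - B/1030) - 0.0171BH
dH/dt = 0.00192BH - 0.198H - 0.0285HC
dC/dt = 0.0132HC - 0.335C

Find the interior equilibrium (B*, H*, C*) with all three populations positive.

From dC/dt = 0: 0.0132H* = 0.335, so H* = 25.4.
From dB/dt = 0: 1.33(1 - B*/1030) = 0.0171·25.4, giving B* = 1030·(1 - 0.326) = 694.
From dH/dt = 0: 0.00192·694 - 0.198 = 0.0285C*, so C* = 1.13/0.0285 = 39.8.

B* ≈ 694, H* ≈ 25.4, C* ≈ 39.8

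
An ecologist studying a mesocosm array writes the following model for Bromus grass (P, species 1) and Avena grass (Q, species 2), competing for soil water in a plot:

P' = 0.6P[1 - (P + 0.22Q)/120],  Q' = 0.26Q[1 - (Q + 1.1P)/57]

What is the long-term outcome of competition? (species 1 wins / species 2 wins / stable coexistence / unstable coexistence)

species 1 excludes species 2

Compare the nullcline intercepts: K1/α12 = 120/0.22 = 545 > K2 = 57; K2/α21 = 57/1.1 = 51.8 < K1 = 120.
Since the inequalities point opposite ways, species 1 can invade but species 2 cannot.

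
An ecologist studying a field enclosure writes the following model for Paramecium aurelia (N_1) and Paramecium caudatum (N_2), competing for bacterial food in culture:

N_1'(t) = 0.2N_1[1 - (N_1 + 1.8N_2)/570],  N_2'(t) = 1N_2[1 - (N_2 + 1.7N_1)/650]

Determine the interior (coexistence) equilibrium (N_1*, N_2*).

Setting both brackets to zero gives the nullclines N_1 + 1.8N_2 = 570 and 1.7N_1 + N_2 = 650.
Substituting N_2 = 650 - 1.7N_1 into the first: N_1(1 - 1.8·1.7) = 570 - 1.8·650.
So N_1* = -600/-2.06 = 291, and then N_2* = 650 - 1.7·291 = 155.

N_1* ≈ 291, N_2* ≈ 155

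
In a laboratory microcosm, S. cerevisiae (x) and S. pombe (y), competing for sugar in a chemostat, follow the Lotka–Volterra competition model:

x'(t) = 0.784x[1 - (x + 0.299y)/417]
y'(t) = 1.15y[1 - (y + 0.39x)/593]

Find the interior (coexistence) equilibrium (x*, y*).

x* ≈ 271, y* ≈ 487

Setting both brackets to zero gives the nullclines x + 0.299y = 417 and 0.39x + y = 593.
Substituting y = 593 - 0.39x into the first: x(1 - 0.299·0.39) = 417 - 0.299·593.
So x* = 240/0.883 = 271, and then y* = 593 - 0.39·271 = 487.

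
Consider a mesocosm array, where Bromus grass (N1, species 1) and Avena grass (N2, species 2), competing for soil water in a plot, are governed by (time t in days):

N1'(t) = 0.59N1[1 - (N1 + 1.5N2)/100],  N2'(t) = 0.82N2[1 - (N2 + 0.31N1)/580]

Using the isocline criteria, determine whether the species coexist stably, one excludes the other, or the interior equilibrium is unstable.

species 2 excludes species 1

Compare the nullcline intercepts: K1/α12 = 100/1.5 = 66.7 < K2 = 580; K2/α21 = 580/0.31 = 1870 > K1 = 100.
Since the inequalities point opposite ways, species 2 can invade but species 1 cannot.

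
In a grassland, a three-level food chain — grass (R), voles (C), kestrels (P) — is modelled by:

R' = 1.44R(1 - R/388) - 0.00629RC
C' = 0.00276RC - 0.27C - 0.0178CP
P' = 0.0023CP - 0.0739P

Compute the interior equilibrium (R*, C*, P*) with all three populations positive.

R* ≈ 334, C* ≈ 32.1, P* ≈ 36.5

From dP/dt = 0: 0.0023C* = 0.0739, so C* = 32.1.
From dR/dt = 0: 1.44(1 - R*/388) = 0.00629·32.1, giving R* = 388·(1 - 0.14) = 334.
From dC/dt = 0: 0.00276·334 - 0.27 = 0.0178P*, so P* = 0.651/0.0178 = 36.5.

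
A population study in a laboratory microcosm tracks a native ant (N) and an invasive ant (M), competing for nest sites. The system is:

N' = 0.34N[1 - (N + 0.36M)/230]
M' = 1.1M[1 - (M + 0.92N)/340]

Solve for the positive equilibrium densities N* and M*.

Setting both brackets to zero gives the nullclines N + 0.36M = 230 and 0.92N + M = 340.
Substituting M = 340 - 0.92N into the first: N(1 - 0.36·0.92) = 230 - 0.36·340.
So N* = 108/0.669 = 161, and then M* = 340 - 0.92·161 = 192.

N* ≈ 161, M* ≈ 192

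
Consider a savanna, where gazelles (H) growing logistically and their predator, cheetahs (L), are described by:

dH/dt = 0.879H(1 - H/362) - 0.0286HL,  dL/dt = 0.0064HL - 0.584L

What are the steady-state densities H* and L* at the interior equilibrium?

From dL/dt = 0 with L > 0: 0.0064H* = 0.584, so H* = 91.2.
Substitute into dH/dt = 0: 0.879(1 - 91.2/362) = 0.0286L*.
The bracket is 0.748, giving L* = 0.657/0.0286 = 23.

H* ≈ 91.2, L* ≈ 23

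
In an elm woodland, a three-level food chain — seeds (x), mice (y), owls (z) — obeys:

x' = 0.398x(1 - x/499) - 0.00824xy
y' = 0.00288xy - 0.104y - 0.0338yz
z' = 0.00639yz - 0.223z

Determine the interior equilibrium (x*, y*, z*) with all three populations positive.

x* ≈ 138, y* ≈ 34.9, z* ≈ 8.72

From dz/dt = 0: 0.00639y* = 0.223, so y* = 34.9.
From dx/dt = 0: 0.398(1 - x*/499) = 0.00824·34.9, giving x* = 499·(1 - 0.723) = 138.
From dy/dt = 0: 0.00288·138 - 0.104 = 0.0338z*, so z* = 0.295/0.0338 = 8.72.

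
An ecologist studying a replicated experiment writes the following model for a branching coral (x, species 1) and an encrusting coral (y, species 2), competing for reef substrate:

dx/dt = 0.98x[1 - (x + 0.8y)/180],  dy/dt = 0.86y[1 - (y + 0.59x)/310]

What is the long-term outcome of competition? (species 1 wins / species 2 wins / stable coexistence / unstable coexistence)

species 2 excludes species 1

Compare the nullcline intercepts: K1/α12 = 180/0.8 = 225 < K2 = 310; K2/α21 = 310/0.59 = 525 > K1 = 180.
Since the inequalities point opposite ways, species 2 can invade but species 1 cannot.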